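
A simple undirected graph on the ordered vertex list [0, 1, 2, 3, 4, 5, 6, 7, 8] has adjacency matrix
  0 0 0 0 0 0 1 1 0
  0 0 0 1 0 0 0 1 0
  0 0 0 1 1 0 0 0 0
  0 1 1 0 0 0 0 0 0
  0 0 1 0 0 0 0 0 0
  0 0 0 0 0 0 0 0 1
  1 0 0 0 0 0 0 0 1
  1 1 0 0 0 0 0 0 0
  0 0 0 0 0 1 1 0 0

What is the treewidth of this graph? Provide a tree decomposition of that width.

Treewidth 1.
One optimal decomposition is:
Bags: B1 = {5, 8}  B2 = {6, 8}  B3 = {0, 6}  B4 = {0, 7}  B5 = {1, 7}  B6 = {1, 3}  B7 = {2, 3}  B8 = {2, 4}
Tree: B1–B2, B2–B3, B3–B4, B4–B5, B5–B6, B6–B7, B7–B8

The largest bag has 2 vertices, giving width 1; this decomposition certifies tw(G) ≤ 1. Since G has at least one edge (e.g. 5–8), it is not an edgeless graph, so tw(G) ≥ 1. The upper and lower bounds meet at 1, so that is the treewidth.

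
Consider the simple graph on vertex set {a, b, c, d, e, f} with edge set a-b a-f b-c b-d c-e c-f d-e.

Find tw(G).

2

A width-2 tree decomposition is:
Bags: B1 = {a, c, f}  B2 = {a, b, c}  B3 = {b, c, e}  B4 = {b, d, e}
Tree: B1–B2, B2–B3, B3–B4
The largest bag has 3 vertices, giving width 2; this decomposition certifies tw(G) ≤ 2. The edges f–a–b–c–f form a cycle, so G is not a tree and its treewidth is at least 2. The upper and lower bounds meet at 2, so that is the treewidth.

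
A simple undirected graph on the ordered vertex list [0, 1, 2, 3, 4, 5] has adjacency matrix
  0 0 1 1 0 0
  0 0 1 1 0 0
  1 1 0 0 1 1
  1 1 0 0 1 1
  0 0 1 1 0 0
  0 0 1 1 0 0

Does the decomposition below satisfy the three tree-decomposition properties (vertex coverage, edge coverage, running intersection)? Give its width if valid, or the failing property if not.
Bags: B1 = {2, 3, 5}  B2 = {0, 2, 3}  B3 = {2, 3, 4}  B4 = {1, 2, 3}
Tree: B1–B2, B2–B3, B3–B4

Yes; width 2.

Every vertex of G appears in some bag (union = {0, 1, 2, 3, 4, 5}); every edge is covered by a bag; and for each vertex v the set of bags containing v is connected in the bag tree. The decomposition is therefore valid. The largest bag has 3 vertices, so the width is 2.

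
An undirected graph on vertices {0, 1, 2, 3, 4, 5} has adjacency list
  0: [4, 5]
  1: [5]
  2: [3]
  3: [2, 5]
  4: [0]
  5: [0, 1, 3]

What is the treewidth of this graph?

1

A width-1 tree decomposition is:
Bags: B1 = {1, 5}  B2 = {3, 5}  B3 = {0, 5}  B4 = {2, 3}  B5 = {0, 4}
Tree: B1–B2, B2–B3, B2–B4, B3–B5
The largest bag has 2 vertices, giving width 1; this decomposition certifies tw(G) ≤ 1. Any graph with an edge has treewidth ≥ 1, and G has the edge 1–5. Hence tw(G) = 1 exactly.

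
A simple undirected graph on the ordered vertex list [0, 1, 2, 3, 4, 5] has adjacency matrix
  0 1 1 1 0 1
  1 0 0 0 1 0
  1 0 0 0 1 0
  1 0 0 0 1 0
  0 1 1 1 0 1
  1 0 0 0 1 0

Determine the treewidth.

2

A width-2 tree decomposition is:
Bags: B1 = {0, 3, 4}  B2 = {0, 1, 4}  B3 = {0, 4, 5}  B4 = {0, 2, 4}
Tree: B1–B2, B2–B3, B3–B4
Each bag holds 3 vertices, so the decomposition has width 2, which upper-bounds the treewidth. Since 3–0–1–4–3 is a cycle in G, G is not acyclic. Forests are exactly the graphs of treewidth ≤ 1, so tw(G) ≥ 2. Therefore the treewidth is 2.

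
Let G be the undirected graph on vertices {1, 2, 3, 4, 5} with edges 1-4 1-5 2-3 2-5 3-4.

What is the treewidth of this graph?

2

A width-2 tree decomposition is:
Bags: B1 = {2, 3, 5}  B2 = {3, 4, 5}  B3 = {1, 4, 5}
Tree: B1–B2, B2–B3
Every bag has size at most 3, so the width is 3 − 1 = 2 and tw(G) ≤ 2. For the lower bound, G contains the cycle 5–2–3–4–1–5, so G is not a forest; only forests have treewidth ≤ 1, hence tw(G) ≥ 2. Hence tw(G) = 2 exactly.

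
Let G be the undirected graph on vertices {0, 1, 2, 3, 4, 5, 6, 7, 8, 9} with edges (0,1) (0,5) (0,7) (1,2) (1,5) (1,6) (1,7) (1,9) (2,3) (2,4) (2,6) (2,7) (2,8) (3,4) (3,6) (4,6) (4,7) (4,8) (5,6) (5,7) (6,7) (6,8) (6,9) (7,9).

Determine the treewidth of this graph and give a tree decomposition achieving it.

Each bag holds 4 vertices, so the decomposition has width 3, which upper-bounds the treewidth. Conversely, {0, 1, 5, 7} is a clique of size 4, and the vertices of any clique must share a bag in every tree decomposition; so some bag has ≥ 4 vertices and tw(G) ≥ 3. Combining the bounds, tw(G) = 3.

Treewidth 3.
One such decomposition:
Bags: B1 = {1, 2, 6, 7}  B2 = {1, 5, 6, 7}  B3 = {1, 6, 7, 9}  B4 = {2, 4, 6, 7}  B5 = {0, 1, 5, 7}  B6 = {2, 3, 4, 6}  B7 = {2, 4, 6, 8}
Tree: B1–B2, B1–B3, B1–B4, B2–B5, B4–B6, B6–B7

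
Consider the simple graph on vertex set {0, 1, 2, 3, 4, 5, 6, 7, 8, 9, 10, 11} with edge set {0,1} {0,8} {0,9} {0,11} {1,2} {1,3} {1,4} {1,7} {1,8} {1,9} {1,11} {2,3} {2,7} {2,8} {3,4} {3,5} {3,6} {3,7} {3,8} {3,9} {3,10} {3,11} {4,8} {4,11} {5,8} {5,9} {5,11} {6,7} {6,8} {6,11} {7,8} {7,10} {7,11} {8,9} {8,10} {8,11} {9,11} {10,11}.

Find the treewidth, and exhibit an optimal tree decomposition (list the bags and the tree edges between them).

Every bag has size at most 5, so the width is 5 − 1 = 4 and tw(G) ≤ 4. Conversely, {0, 1, 8, 9, 11} is a clique of size 5, and the vertices of any clique must share a bag in every tree decomposition; so some bag has ≥ 5 vertices and tw(G) ≥ 4. The upper and lower bounds meet at 4, so that is the treewidth.

Treewidth 4.
Bags: B1 = {1, 3, 7, 8, 11}  B2 = {3, 6, 7, 8, 11}  B3 = {1, 3, 8, 9, 11}  B4 = {3, 7, 8, 10, 11}  B5 = {0, 1, 8, 9, 11}  B6 = {1, 2, 3, 7, 8}  B7 = {1, 3, 4, 8, 11}  B8 = {3, 5, 8, 9, 11}
Tree: B1–B2, B1–B3, B1–B4, B3–B5, B1–B6, B1–B7, B3–B8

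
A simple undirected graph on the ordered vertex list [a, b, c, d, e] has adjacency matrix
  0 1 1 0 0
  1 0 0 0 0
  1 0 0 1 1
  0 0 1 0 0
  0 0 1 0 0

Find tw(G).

A width-1 tree decomposition is:
Bags: B1 = {a, c}  B2 = {c, e}  B3 = {a, b}  B4 = {c, d}
Tree: B1–B2, B1–B3, B1–B4
Each bag holds 2 vertices, so the decomposition has width 1, which upper-bounds the treewidth. Since G has at least one edge (e.g. a–c), it is not an edgeless graph, so tw(G) ≥ 1. Hence tw(G) = 1 exactly.

1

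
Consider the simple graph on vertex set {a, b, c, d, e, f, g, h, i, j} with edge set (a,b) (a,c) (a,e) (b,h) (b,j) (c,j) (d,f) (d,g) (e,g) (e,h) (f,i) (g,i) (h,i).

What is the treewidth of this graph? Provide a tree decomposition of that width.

Each bag holds 3 vertices, so the decomposition has width 2, which upper-bounds the treewidth. Since d–f–i–g–d is a cycle in G, G is not acyclic. Forests are exactly the graphs of treewidth ≤ 1, so tw(G) ≥ 2. Therefore the treewidth is 2.

Treewidth 2.
Bags: B1 = {d, f, g}  B2 = {f, g, i}  B3 = {e, g, i}  B4 = {e, h, i}  B5 = {a, e, h}  B6 = {a, b, h}  B7 = {a, b, c}  B8 = {b, c, j}
Tree: B1–B2, B2–B3, B3–B4, B4–B5, B5–B6, B6–B7, B7–B8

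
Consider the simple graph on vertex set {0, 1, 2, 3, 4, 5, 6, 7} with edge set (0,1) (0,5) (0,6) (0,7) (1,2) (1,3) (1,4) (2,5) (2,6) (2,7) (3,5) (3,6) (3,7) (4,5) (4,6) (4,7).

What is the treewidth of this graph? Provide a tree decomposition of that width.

Each bag holds 5 vertices, so the decomposition has width 4, which upper-bounds the treewidth. For the lower bound: the 5 vertex sets {2,6}, {4,7}, {3,5}, {1}, {0} are disjoint, each induces a connected subgraph, and every pair is joined by at least one edge of G. Contracting each set to a single vertex therefore yields K_{5} as a minor, and since treewidth is minor-monotone, tw(G) ≥ tw(K_{5}) = 4. Hence tw(G) = 4 exactly.

Treewidth 4.
One such decomposition:
Bags: B1 = {1, 2, 5, 6, 7}  B2 = {1, 4, 5, 6, 7}  B3 = {1, 3, 5, 6, 7}  B4 = {0, 1, 5, 6, 7}
Tree: B1–B2, B2–B3, B3–B4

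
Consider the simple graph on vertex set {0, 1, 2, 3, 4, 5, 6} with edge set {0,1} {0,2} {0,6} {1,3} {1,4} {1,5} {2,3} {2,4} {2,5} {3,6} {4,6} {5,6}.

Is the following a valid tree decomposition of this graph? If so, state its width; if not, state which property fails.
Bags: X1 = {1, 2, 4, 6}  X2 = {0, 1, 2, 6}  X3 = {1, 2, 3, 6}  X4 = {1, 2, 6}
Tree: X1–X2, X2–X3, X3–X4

No — vertex 5 appears in no bag.

A tree decomposition must satisfy three properties: every vertex lies in some bag; for every edge, both endpoints lie together in some bag; and for every vertex, the bags containing it form a connected subtree. Here vertex 5 appears in no bag, so the decomposition is invalid.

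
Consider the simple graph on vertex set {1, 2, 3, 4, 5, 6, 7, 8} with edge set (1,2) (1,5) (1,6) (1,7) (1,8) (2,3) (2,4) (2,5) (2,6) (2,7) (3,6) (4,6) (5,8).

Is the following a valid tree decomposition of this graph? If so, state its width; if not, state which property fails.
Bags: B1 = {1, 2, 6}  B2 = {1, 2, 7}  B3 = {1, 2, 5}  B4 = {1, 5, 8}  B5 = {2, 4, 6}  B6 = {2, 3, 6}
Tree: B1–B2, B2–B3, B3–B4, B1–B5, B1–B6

Checking the three conditions: (i) the bags cover all of {1, 2, 3, 4, 5, 6, 7, 8}; (ii) for each edge, some bag contains both endpoints; (iii) the bags containing any fixed vertex form a subtree. All hold, so the decomposition is valid with width 3 − 1 = 2.

Yes; width 2.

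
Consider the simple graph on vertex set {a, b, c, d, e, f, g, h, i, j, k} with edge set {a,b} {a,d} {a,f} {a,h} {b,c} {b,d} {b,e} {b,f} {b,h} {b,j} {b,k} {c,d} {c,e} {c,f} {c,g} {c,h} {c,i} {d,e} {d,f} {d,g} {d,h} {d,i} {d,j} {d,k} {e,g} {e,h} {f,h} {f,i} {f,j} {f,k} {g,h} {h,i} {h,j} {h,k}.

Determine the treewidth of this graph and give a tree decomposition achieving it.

Treewidth 4.
One such decomposition:
Bags: B1 = {a, b, d, f, h}  B2 = {b, c, d, f, h}  B3 = {b, c, d, e, h}  B4 = {c, d, f, h, i}  B5 = {b, d, f, h, k}  B6 = {b, d, f, h, j}  B7 = {c, d, e, g, h}
Tree: B1–B2, B2–B3, B2–B4, B2–B5, B1–B6, B3–B7

Every bag has size at most 5, so the width is 5 − 1 = 4 and tw(G) ≤ 4. For the lower bound, the 5 vertices {c, d, e, g, h} are pairwise adjacent, and any tree decomposition puts a clique entirely inside one bag — forcing width ≥ 4. The upper and lower bounds meet at 4, so that is the treewidth.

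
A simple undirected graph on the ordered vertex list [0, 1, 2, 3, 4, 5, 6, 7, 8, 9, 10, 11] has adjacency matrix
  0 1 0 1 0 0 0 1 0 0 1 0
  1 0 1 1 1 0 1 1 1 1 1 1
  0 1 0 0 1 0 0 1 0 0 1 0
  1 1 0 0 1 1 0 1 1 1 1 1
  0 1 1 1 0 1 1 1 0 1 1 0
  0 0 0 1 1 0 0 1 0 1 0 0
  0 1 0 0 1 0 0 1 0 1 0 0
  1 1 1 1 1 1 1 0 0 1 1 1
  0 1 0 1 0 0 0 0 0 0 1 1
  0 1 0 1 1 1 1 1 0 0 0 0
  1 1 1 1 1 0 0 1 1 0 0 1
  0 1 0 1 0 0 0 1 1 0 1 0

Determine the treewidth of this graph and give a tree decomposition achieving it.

Each bag holds 5 vertices, so the decomposition has width 4, which upper-bounds the treewidth. On the other hand G contains the 5-clique {1, 3, 8, 10, 11}. A clique must lie in a single bag of any decomposition, so no decomposition can have width below 4. The upper and lower bounds meet at 4, so that is the treewidth.

Treewidth 4.
One optimal decomposition is:
Bags: B1 = {3, 4, 5, 7, 9}  B2 = {1, 3, 4, 7, 9}  B3 = {1, 3, 4, 7, 10}  B4 = {0, 1, 3, 7, 10}  B5 = {1, 4, 6, 7, 9}  B6 = {1, 3, 7, 10, 11}  B7 = {1, 3, 8, 10, 11}  B8 = {1, 2, 4, 7, 10}
Tree: B1–B2, B2–B3, B3–B4, B2–B5, B4–B6, B6–B7, B3–B8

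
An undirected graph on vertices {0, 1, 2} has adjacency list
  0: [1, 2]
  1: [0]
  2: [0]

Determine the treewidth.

A width-1 tree decomposition is:
Bags: B1 = {0, 2}  B2 = {0, 1}
Tree: B1–B2
Every bag has size at most 2, so the width is 2 − 1 = 1 and tw(G) ≤ 1. Any graph with an edge has treewidth ≥ 1, and G has the edge 0–2. Combining the bounds, tw(G) = 1.

1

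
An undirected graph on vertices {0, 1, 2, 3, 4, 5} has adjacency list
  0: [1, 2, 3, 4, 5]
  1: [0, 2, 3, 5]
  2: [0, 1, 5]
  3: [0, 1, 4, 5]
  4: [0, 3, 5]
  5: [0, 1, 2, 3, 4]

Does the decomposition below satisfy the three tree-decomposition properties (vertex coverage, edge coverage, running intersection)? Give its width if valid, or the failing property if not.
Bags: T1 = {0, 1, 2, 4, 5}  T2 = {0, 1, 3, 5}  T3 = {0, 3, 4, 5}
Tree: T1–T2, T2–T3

No — bags containing vertex 4 are not connected in the tree.

A tree decomposition must satisfy three properties: every vertex lies in some bag; for every edge, both endpoints lie together in some bag; and for every vertex, the bags containing it form a connected subtree. Here bags containing vertex 4 are not connected in the tree, so the decomposition is invalid.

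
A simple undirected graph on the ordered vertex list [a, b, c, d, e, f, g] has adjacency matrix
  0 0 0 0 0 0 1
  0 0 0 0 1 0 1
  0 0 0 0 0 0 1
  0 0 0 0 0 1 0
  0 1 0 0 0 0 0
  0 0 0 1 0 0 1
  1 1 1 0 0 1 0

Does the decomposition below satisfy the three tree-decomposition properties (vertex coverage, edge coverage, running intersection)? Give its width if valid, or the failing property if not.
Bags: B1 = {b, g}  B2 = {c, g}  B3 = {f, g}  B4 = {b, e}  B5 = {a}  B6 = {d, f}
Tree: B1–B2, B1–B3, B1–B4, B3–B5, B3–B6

No — edge (g,a) lies in no bag.

A tree decomposition must satisfy three properties: every vertex lies in some bag; for every edge, both endpoints lie together in some bag; and for every vertex, the bags containing it form a connected subtree. Here edge (g,a) lies in no bag, so the decomposition is invalid.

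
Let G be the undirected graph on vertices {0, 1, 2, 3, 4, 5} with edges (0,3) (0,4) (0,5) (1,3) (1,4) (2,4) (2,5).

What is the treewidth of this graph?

2

A width-2 tree decomposition is:
Bags: B1 = {1, 3, 4}  B2 = {0, 3, 4}  B3 = {0, 2, 4}  B4 = {0, 2, 5}
Tree: B1–B2, B2–B3, B3–B4
Each bag holds 3 vertices, so the decomposition has width 2, which upper-bounds the treewidth. Since 1–3–0–4–1 is a cycle in G, G is not acyclic. Forests are exactly the graphs of treewidth ≤ 1, so tw(G) ≥ 2. Hence tw(G) = 2 exactly.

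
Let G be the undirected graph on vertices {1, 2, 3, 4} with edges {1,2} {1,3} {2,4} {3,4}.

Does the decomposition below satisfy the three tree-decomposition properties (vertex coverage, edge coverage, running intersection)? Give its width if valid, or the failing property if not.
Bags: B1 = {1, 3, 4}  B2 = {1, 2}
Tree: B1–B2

A tree decomposition must satisfy three properties: every vertex lies in some bag; for every edge, both endpoints lie together in some bag; and for every vertex, the bags containing it form a connected subtree. Here edge (4,2) lies in no bag, so the decomposition is invalid.

No — edge (4,2) lies in no bag.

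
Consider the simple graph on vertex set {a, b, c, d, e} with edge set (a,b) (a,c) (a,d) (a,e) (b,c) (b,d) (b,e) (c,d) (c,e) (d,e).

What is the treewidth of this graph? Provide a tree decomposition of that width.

A single bag containing all 5 vertices is trivially a valid decomposition of width 4. On the other hand G contains the 5-clique {a, b, c, d, e}. A clique must lie in a single bag of any decomposition, so no decomposition can have width below 4. Hence tw(G) = 4 exactly.

Treewidth 4.
Bags: B1 = {a, b, c, d, e}
Tree: (single bag)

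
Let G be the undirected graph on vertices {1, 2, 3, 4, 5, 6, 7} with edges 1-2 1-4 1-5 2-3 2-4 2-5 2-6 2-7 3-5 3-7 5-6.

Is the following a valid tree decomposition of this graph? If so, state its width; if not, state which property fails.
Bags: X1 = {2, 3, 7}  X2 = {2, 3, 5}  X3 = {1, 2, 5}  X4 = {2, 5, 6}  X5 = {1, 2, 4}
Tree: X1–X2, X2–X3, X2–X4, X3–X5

Vertex coverage: the bags together contain {1, 2, 3, 4, 5, 6, 7}, the full vertex set. Edge coverage: each edge of G has both endpoints in at least one bag. Running intersection: for every vertex, the bags containing it form a connected subtree. All three properties hold, so this is a valid tree decomposition of width max|bag| − 1 = 2, and hence tw(G) ≤ 2.

Yes; width 2.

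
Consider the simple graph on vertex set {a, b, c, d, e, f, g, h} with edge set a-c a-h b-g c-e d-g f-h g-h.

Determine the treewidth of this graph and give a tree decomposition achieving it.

Treewidth 1.
Bags: B1 = {a, h}  B2 = {a, c}  B3 = {g, h}  B4 = {d, g}  B5 = {b, g}  B6 = {c, e}  B7 = {f, h}
Tree: B1–B2, B1–B3, B3–B4, B3–B5, B2–B6, B3–B7

Every bag has size at most 2, so the width is 2 − 1 = 1 and tw(G) ≤ 1. Any graph with an edge has treewidth ≥ 1, and G has the edge h–a. Hence tw(G) = 1 exactly.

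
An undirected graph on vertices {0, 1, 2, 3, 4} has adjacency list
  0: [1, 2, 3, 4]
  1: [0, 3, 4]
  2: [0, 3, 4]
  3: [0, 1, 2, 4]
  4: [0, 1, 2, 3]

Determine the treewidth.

A width-3 tree decomposition is:
Bags: B1 = {0, 1, 3, 4}  B2 = {0, 2, 3, 4}
Tree: B1–B2
The largest bag has 4 vertices, giving width 3; this decomposition certifies tw(G) ≤ 3. For the lower bound, the 4 vertices {0, 1, 3, 4} are pairwise adjacent, and any tree decomposition puts a clique entirely inside one bag — forcing width ≥ 3. Combining the bounds, tw(G) = 3.

3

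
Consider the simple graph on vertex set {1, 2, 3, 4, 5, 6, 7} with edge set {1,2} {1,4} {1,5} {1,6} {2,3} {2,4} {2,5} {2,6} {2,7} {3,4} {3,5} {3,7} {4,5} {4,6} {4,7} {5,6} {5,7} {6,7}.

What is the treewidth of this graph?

A width-4 tree decomposition is:
Bags: B1 = {2, 4, 5, 6, 7}  B2 = {2, 3, 4, 5, 7}  B3 = {1, 2, 4, 5, 6}
Tree: B1–B2, B1–B3
The largest bag has 5 vertices, giving width 4; this decomposition certifies tw(G) ≤ 4. For the lower bound, the 5 vertices {2, 3, 4, 5, 7} are pairwise adjacent, and any tree decomposition puts a clique entirely inside one bag — forcing width ≥ 4. Therefore the treewidth is 4.

4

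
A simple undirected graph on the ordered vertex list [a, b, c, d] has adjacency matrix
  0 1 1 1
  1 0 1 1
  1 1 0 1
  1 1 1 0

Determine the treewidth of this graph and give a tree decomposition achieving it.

With just one bag of size 4, the width is 4 − 1 = 3, so tw(G) ≤ 3. On the other hand G contains the 4-clique {a, b, c, d}. A clique must lie in a single bag of any decomposition, so no decomposition can have width below 3. The upper and lower bounds meet at 3, so that is the treewidth.

Treewidth 3.
Bags: B1 = {a, b, c, d}
Tree: (single bag)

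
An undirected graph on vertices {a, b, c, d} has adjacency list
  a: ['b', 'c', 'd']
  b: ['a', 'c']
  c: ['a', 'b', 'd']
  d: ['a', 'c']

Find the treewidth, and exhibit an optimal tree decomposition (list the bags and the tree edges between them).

The largest bag has 3 vertices, giving width 2; this decomposition certifies tw(G) ≤ 2. For the lower bound, the 3 vertices {a, c, d} are pairwise adjacent, and any tree decomposition puts a clique entirely inside one bag — forcing width ≥ 2. The upper and lower bounds meet at 2, so that is the treewidth.

Treewidth 2.
One such decomposition:
Bags: B1 = {a, b, c}  B2 = {a, c, d}
Tree: B1–B2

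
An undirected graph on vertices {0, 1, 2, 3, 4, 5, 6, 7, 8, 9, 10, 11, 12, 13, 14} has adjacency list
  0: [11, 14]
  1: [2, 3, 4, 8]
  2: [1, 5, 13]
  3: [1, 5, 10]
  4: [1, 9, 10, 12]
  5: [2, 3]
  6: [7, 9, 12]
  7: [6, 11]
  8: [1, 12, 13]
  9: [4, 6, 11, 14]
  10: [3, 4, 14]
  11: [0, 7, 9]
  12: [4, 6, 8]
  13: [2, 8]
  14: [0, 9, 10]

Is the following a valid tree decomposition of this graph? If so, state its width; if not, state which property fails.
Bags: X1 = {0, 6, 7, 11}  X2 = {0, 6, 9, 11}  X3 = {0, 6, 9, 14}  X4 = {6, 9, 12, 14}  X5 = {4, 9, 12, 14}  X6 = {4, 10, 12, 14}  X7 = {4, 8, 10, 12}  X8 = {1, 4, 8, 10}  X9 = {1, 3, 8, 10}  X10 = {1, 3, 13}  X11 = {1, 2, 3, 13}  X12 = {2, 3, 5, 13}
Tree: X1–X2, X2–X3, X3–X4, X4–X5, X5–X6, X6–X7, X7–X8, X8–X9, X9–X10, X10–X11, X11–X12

A tree decomposition must satisfy three properties: every vertex lies in some bag; for every edge, both endpoints lie together in some bag; and for every vertex, the bags containing it form a connected subtree. Here edge (8,13) lies in no bag, so the decomposition is invalid.

No — edge (8,13) lies in no bag.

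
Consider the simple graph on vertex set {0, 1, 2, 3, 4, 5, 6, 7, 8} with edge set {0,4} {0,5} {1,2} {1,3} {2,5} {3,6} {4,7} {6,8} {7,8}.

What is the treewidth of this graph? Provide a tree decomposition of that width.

Treewidth 2.
Bags: B1 = {3, 6, 8}  B2 = {3, 7, 8}  B3 = {3, 4, 7}  B4 = {0, 3, 4}  B5 = {0, 3, 5}  B6 = {2, 3, 5}  B7 = {1, 2, 3}
Tree: B1–B2, B2–B3, B3–B4, B4–B5, B5–B6, B6–B7

Every bag has size at most 3, so the width is 3 − 1 = 2 and tw(G) ≤ 2. For the lower bound, G contains the cycle 3–6–8–7–4–0–5–2–1–3, so G is not a forest; only forests have treewidth ≤ 1, hence tw(G) ≥ 2. Therefore the treewidth is 2.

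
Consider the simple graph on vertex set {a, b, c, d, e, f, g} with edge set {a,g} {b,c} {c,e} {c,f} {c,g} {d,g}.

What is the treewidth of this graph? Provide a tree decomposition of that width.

Treewidth 1.
One such decomposition:
Bags: B1 = {c, g}  B2 = {a, g}  B3 = {c, e}  B4 = {b, c}  B5 = {d, g}  B6 = {c, f}
Tree: B1–B2, B1–B3, B1–B4, B2–B5, B4–B6

Each bag holds 2 vertices, so the decomposition has width 1, which upper-bounds the treewidth. G has an edge, so its treewidth is at least 1. Therefore the treewidth is 1.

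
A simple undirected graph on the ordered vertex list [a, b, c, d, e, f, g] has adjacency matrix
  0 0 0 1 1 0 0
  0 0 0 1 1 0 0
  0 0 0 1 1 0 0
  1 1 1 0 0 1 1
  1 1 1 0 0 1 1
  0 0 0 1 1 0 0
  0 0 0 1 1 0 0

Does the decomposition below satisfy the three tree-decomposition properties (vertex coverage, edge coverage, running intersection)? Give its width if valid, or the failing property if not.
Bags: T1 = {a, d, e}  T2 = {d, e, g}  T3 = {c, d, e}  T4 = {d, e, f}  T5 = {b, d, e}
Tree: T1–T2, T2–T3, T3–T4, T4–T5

Yes; width 2.

Every vertex of G appears in some bag (union = {a, b, c, d, e, f, g}); every edge is covered by a bag; and for each vertex v the set of bags containing v is connected in the bag tree. The decomposition is therefore valid. The largest bag has 3 vertices, so the width is 2.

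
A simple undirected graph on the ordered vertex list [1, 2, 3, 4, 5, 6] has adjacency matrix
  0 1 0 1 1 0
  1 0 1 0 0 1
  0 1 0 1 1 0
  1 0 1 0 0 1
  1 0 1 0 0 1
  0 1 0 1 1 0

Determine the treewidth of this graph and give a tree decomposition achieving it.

Treewidth 3.
One optimal decomposition is:
Bags: B1 = {1, 3, 5, 6}  B2 = {1, 2, 3, 6}  B3 = {1, 3, 4, 6}
Tree: B1–B2, B2–B3

The largest bag has 4 vertices, giving width 3; this decomposition certifies tw(G) ≤ 3. For the lower bound: the 4 vertex sets {5,6}, {1,2}, {3}, {4} are disjoint, each induces a connected subgraph, and every pair is joined by at least one edge of G. Contracting each set to a single vertex therefore yields K_{4} as a minor, and since treewidth is minor-monotone, tw(G) ≥ tw(K_{4}) = 3. Combining the bounds, tw(G) = 3.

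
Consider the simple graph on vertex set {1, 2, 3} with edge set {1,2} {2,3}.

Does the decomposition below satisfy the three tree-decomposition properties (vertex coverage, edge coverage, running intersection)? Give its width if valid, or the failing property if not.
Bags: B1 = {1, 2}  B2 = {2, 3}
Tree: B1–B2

Yes; width 1.

Vertex coverage: the bags together contain {1, 2, 3}, the full vertex set. Edge coverage: each edge of G has both endpoints in at least one bag. Running intersection: for every vertex, the bags containing it form a connected subtree. All three properties hold, so this is a valid tree decomposition of width max|bag| − 1 = 1, and hence tw(G) ≤ 1.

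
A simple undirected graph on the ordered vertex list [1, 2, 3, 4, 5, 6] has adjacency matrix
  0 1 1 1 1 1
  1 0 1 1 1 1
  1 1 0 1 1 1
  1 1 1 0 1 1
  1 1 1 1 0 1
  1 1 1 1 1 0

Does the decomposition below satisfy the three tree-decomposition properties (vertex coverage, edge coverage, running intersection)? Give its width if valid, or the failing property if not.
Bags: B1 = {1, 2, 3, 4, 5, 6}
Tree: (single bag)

Every vertex of G appears in some bag (union = {1, 2, 3, 4, 5, 6}); every edge is covered by a bag; and for each vertex v the set of bags containing v is connected in the bag tree. The decomposition is therefore valid. The largest bag has 6 vertices, so the width is 5.

Yes; width 5.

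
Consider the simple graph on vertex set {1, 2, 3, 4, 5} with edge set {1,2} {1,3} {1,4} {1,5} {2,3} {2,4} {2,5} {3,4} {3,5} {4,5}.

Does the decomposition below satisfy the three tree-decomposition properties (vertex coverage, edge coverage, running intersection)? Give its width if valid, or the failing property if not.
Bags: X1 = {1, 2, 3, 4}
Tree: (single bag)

A tree decomposition must satisfy three properties: every vertex lies in some bag; for every edge, both endpoints lie together in some bag; and for every vertex, the bags containing it form a connected subtree. Here vertex 5 appears in no bag, so the decomposition is invalid.

No — vertex 5 appears in no bag.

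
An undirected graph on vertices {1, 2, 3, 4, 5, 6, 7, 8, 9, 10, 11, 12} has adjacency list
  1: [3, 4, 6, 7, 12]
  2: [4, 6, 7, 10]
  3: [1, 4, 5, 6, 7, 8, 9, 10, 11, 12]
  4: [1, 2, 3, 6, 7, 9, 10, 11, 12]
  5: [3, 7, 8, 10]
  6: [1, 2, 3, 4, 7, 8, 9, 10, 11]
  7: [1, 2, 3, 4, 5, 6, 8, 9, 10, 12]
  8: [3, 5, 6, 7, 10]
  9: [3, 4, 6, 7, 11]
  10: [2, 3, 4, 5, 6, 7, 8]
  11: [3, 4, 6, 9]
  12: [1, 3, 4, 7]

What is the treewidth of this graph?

4

A width-4 tree decomposition is:
Bags: B1 = {3, 4, 6, 7, 10}  B2 = {1, 3, 4, 6, 7}  B3 = {3, 6, 7, 8, 10}  B4 = {3, 5, 7, 8, 10}  B5 = {2, 4, 6, 7, 10}  B6 = {3, 4, 6, 7, 9}  B7 = {3, 4, 6, 9, 11}  B8 = {1, 3, 4, 7, 12}
Tree: B1–B2, B1–B3, B3–B4, B1–B5, B1–B6, B6–B7, B2–B8
Each bag holds 5 vertices, so the decomposition has width 4, which upper-bounds the treewidth. On the other hand G contains the 5-clique {2, 4, 6, 7, 10}. A clique must lie in a single bag of any decomposition, so no decomposition can have width below 4. Hence tw(G) = 4 exactly.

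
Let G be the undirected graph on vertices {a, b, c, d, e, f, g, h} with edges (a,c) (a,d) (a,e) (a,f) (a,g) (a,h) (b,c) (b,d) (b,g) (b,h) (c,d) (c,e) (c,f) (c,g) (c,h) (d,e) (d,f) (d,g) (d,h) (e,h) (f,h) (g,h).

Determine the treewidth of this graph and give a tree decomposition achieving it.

Treewidth 4.
One such decomposition:
Bags: B1 = {a, c, d, g, h}  B2 = {a, c, d, e, h}  B3 = {b, c, d, g, h}  B4 = {a, c, d, f, h}
Tree: B1–B2, B1–B3, B1–B4

Each bag holds 5 vertices, so the decomposition has width 4, which upper-bounds the treewidth. Conversely, {a, c, d, g, h} is a clique of size 5, and the vertices of any clique must share a bag in every tree decomposition; so some bag has ≥ 5 vertices and tw(G) ≥ 4. The upper and lower bounds meet at 4, so that is the treewidth.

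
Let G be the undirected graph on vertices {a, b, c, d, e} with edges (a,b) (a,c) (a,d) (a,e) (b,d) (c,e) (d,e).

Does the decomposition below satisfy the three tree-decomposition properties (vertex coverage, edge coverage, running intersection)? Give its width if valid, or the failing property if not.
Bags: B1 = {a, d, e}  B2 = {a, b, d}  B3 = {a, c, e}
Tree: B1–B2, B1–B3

Yes; width 2.

Every vertex of G appears in some bag (union = {a, b, c, d, e}); every edge is covered by a bag; and for each vertex v the set of bags containing v is connected in the bag tree. The decomposition is therefore valid. The largest bag has 3 vertices, so the width is 2.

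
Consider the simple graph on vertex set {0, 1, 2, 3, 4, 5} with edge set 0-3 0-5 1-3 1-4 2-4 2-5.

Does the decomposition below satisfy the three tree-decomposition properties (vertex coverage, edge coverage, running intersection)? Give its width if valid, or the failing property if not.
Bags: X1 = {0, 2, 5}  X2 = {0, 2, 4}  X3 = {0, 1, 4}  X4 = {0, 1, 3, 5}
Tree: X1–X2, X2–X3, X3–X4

No — bags containing vertex 5 are not connected in the tree.

A tree decomposition must satisfy three properties: every vertex lies in some bag; for every edge, both endpoints lie together in some bag; and for every vertex, the bags containing it form a connected subtree. Here bags containing vertex 5 are not connected in the tree, so the decomposition is invalid.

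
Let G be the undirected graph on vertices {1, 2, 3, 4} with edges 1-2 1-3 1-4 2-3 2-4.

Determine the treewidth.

2

A width-2 tree decomposition is:
Bags: B1 = {1, 2, 3}  B2 = {1, 2, 4}
Tree: B1–B2
Every bag has size at most 3, so the width is 3 − 1 = 2 and tw(G) ≤ 2. Conversely, {1, 2, 3} is a clique of size 3, and the vertices of any clique must share a bag in every tree decomposition; so some bag has ≥ 3 vertices and tw(G) ≥ 2. Therefore the treewidth is 2.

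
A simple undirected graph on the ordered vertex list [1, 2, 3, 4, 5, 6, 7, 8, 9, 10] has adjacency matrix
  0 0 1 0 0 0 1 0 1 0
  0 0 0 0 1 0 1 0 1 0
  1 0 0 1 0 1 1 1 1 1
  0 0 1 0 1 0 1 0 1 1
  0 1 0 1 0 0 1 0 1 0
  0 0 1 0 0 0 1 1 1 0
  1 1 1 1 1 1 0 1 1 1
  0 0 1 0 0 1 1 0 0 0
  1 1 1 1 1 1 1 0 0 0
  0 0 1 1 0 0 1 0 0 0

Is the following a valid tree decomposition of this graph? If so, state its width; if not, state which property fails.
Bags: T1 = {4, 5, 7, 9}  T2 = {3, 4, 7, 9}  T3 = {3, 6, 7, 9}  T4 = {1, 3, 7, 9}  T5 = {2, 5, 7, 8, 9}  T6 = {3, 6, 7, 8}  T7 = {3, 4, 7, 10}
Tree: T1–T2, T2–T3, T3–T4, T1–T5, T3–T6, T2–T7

No — bags containing vertex 8 are not connected in the tree.

A tree decomposition must satisfy three properties: every vertex lies in some bag; for every edge, both endpoints lie together in some bag; and for every vertex, the bags containing it form a connected subtree. Here bags containing vertex 8 are not connected in the tree, so the decomposition is invalid.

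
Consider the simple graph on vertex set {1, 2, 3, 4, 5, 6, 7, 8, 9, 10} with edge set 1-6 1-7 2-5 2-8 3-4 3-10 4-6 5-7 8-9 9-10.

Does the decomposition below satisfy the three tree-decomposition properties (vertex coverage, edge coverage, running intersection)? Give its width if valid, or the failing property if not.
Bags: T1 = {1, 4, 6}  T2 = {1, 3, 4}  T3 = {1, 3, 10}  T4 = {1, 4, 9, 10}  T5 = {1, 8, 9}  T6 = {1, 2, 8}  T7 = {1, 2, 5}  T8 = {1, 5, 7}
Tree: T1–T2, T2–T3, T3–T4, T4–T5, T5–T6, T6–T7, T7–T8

A tree decomposition must satisfy three properties: every vertex lies in some bag; for every edge, both endpoints lie together in some bag; and for every vertex, the bags containing it form a connected subtree. Here bags containing vertex 4 are not connected in the tree, so the decomposition is invalid.

No — bags containing vertex 4 are not connected in the tree.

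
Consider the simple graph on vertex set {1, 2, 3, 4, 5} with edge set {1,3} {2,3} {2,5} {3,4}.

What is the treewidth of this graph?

1

A width-1 tree decomposition is:
Bags: B1 = {2, 3}  B2 = {2, 5}  B3 = {3, 4}  B4 = {1, 3}
Tree: B1–B2, B1–B3, B3–B4
The largest bag has 2 vertices, giving width 1; this decomposition certifies tw(G) ≤ 1. G has an edge, so its treewidth is at least 1. Hence tw(G) = 1 exactly.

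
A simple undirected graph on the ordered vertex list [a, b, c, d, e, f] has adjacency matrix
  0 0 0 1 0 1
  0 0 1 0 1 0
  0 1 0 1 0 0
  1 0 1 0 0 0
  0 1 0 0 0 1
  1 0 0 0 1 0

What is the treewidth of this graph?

2

A width-2 tree decomposition is:
Bags: B1 = {a, e, f}  B2 = {a, d, e}  B3 = {c, d, e}  B4 = {b, c, e}
Tree: B1–B2, B2–B3, B3–B4
The largest bag has 3 vertices, giving width 2; this decomposition certifies tw(G) ≤ 2. For the lower bound, G contains the cycle e–f–a–d–c–b–e, so G is not a forest; only forests have treewidth ≤ 1, hence tw(G) ≥ 2. Hence tw(G) = 2 exactly.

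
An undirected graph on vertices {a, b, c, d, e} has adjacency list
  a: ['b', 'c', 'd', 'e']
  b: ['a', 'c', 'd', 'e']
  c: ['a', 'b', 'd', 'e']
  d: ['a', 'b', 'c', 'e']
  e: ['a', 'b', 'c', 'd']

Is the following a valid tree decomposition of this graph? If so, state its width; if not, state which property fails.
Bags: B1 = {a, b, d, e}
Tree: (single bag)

No — vertex c appears in no bag.

A tree decomposition must satisfy three properties: every vertex lies in some bag; for every edge, both endpoints lie together in some bag; and for every vertex, the bags containing it form a connected subtree. Here vertex c appears in no bag, so the decomposition is invalid.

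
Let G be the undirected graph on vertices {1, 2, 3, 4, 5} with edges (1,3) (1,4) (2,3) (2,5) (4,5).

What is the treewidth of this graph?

A width-2 tree decomposition is:
Bags: B1 = {2, 4, 5}  B2 = {2, 3, 4}  B3 = {1, 3, 4}
Tree: B1–B2, B2–B3
The largest bag has 3 vertices, giving width 2; this decomposition certifies tw(G) ≤ 2. The edges 4–5–2–3–1–4 form a cycle, so G is not a tree and its treewidth is at least 2. Hence tw(G) = 2 exactly.

2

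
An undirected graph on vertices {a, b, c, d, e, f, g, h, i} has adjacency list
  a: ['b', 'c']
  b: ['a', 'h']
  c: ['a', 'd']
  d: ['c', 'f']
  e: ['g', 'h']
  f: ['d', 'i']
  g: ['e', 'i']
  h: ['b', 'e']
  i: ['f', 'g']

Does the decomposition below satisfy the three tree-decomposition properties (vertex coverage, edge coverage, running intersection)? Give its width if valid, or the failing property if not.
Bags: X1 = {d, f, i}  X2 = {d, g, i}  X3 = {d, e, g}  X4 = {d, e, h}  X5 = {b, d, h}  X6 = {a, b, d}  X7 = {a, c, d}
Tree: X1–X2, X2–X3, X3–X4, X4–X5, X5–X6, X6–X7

Checking the three conditions: (i) the bags cover all of {a, b, c, d, e, f, g, h, i}; (ii) for each edge, some bag contains both endpoints; (iii) the bags containing any fixed vertex form a subtree. All hold, so the decomposition is valid with width 3 − 1 = 2.

Yes; width 2.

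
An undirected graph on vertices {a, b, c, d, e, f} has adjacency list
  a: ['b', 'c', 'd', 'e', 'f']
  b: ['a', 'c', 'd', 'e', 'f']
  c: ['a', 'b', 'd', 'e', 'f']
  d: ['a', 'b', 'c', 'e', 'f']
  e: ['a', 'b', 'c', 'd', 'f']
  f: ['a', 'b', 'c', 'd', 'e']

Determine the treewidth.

5

A width-5 tree decomposition is:
Bags: B1 = {a, b, c, d, e, f}
Tree: (single bag)
A single bag containing all 6 vertices is trivially a valid decomposition of width 5. For the lower bound, the 6 vertices {a, b, c, d, e, f} are pairwise adjacent, and any tree decomposition puts a clique entirely inside one bag — forcing width ≥ 5. Combining the bounds, tw(G) = 5.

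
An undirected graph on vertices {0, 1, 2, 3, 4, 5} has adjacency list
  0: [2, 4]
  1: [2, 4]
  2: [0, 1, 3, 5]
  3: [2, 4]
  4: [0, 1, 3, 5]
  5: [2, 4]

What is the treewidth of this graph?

2

A width-2 tree decomposition is:
Bags: B1 = {1, 2, 4}  B2 = {0, 2, 4}  B3 = {2, 3, 4}  B4 = {2, 4, 5}
Tree: B1–B2, B2–B3, B3–B4
Each bag holds 3 vertices, so the decomposition has width 2, which upper-bounds the treewidth. Since 1–2–0–4–1 is a cycle in G, G is not acyclic. Forests are exactly the graphs of treewidth ≤ 1, so tw(G) ≥ 2. Therefore the treewidth is 2.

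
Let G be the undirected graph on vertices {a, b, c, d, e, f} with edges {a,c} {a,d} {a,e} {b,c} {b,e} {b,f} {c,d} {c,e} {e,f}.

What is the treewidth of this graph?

A width-2 tree decomposition is:
Bags: B1 = {a, c, e}  B2 = {b, c, e}  B3 = {b, e, f}  B4 = {a, c, d}
Tree: B1–B2, B2–B3, B1–B4
Every bag has size at most 3, so the width is 3 − 1 = 2 and tw(G) ≤ 2. On the other hand G contains the 3-clique {a, c, d}. A clique must lie in a single bag of any decomposition, so no decomposition can have width below 2. Combining the bounds, tw(G) = 2.

2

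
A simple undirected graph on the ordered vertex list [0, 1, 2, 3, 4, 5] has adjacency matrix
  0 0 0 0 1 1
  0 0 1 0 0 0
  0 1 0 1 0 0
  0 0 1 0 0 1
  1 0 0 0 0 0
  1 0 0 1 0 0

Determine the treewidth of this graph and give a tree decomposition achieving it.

The largest bag has 2 vertices, giving width 1; this decomposition certifies tw(G) ≤ 1. Since G has at least one edge (e.g. 1–2), it is not an edgeless graph, so tw(G) ≥ 1. Hence tw(G) = 1 exactly.

Treewidth 1.
One optimal decomposition is:
Bags: B1 = {1, 2}  B2 = {2, 3}  B3 = {3, 5}  B4 = {0, 5}  B5 = {0, 4}
Tree: B1–B2, B2–B3, B3–B4, B4–B5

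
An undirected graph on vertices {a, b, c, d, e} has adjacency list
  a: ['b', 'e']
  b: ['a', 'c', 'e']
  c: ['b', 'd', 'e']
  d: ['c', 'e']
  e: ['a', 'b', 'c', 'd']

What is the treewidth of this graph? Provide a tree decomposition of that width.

Treewidth 2.
One such decomposition:
Bags: B1 = {b, c, e}  B2 = {a, b, e}  B3 = {c, d, e}
Tree: B1–B2, B1–B3

Each bag holds 3 vertices, so the decomposition has width 2, which upper-bounds the treewidth. On the other hand G contains the 3-clique {c, d, e}. A clique must lie in a single bag of any decomposition, so no decomposition can have width below 2. The upper and lower bounds meet at 2, so that is the treewidth.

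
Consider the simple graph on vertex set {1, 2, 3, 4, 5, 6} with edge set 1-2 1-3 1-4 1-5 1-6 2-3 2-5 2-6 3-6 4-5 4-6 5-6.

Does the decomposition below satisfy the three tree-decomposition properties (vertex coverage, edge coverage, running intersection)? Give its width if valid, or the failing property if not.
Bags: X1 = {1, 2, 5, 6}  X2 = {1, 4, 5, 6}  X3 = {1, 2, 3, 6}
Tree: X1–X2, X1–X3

Vertex coverage: the bags together contain {1, 2, 3, 4, 5, 6}, the full vertex set. Edge coverage: each edge of G has both endpoints in at least one bag. Running intersection: for every vertex, the bags containing it form a connected subtree. All three properties hold, so this is a valid tree decomposition of width max|bag| − 1 = 3, and hence tw(G) ≤ 3.

Yes; width 3.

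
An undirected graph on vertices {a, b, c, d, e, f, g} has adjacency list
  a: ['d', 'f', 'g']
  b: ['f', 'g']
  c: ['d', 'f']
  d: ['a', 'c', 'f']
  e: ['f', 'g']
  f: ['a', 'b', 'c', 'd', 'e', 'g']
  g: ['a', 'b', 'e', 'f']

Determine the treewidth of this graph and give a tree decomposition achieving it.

Treewidth 2.
Bags: B1 = {a, f, g}  B2 = {a, d, f}  B3 = {e, f, g}  B4 = {c, d, f}  B5 = {b, f, g}
Tree: B1–B2, B1–B3, B2–B4, B1–B5

Each bag holds 3 vertices, so the decomposition has width 2, which upper-bounds the treewidth. Conversely, {c, d, f} is a clique of size 3, and the vertices of any clique must share a bag in every tree decomposition; so some bag has ≥ 3 vertices and tw(G) ≥ 2. Therefore the treewidth is 2.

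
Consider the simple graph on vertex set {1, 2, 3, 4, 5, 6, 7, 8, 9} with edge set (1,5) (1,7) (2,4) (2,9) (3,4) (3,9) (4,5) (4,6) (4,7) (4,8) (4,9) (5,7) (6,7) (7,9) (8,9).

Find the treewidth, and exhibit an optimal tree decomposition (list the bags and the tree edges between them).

Treewidth 2.
One optimal decomposition is:
Bags: B1 = {2, 4, 9}  B2 = {4, 8, 9}  B3 = {4, 7, 9}  B4 = {4, 6, 7}  B5 = {4, 5, 7}  B6 = {1, 5, 7}  B7 = {3, 4, 9}
Tree: B1–B2, B1–B3, B3–B4, B3–B5, B5–B6, B3–B7

The largest bag has 3 vertices, giving width 2; this decomposition certifies tw(G) ≤ 2. For the lower bound, the 3 vertices {1, 5, 7} are pairwise adjacent, and any tree decomposition puts a clique entirely inside one bag — forcing width ≥ 2. Combining the bounds, tw(G) = 2.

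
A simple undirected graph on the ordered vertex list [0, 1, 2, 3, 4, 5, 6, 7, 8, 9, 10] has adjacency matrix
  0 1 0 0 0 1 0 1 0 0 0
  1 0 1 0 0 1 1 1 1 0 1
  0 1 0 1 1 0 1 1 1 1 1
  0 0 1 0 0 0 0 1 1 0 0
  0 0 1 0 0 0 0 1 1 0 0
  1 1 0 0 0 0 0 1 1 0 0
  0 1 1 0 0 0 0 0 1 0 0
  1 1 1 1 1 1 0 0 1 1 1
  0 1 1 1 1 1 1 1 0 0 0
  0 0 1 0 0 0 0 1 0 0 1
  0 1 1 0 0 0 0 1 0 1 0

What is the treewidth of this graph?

3

A width-3 tree decomposition is:
Bags: B1 = {1, 2, 6, 8}  B2 = {1, 2, 7, 8}  B3 = {2, 4, 7, 8}  B4 = {1, 2, 7, 10}  B5 = {2, 3, 7, 8}  B6 = {1, 5, 7, 8}  B7 = {2, 7, 9, 10}  B8 = {0, 1, 5, 7}
Tree: B1–B2, B2–B3, B2–B4, B2–B5, B2–B6, B4–B7, B6–B8
Each bag holds 4 vertices, so the decomposition has width 3, which upper-bounds the treewidth. On the other hand G contains the 4-clique {1, 2, 6, 8}. A clique must lie in a single bag of any decomposition, so no decomposition can have width below 3. The upper and lower bounds meet at 3, so that is the treewidth.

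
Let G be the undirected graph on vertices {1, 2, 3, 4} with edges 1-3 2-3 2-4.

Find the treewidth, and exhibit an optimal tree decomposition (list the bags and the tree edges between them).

The largest bag has 2 vertices, giving width 1; this decomposition certifies tw(G) ≤ 1. Any graph with an edge has treewidth ≥ 1, and G has the edge 4–2. Therefore the treewidth is 1.

Treewidth 1.
One such decomposition:
Bags: B1 = {2, 4}  B2 = {2, 3}  B3 = {1, 3}
Tree: B1–B2, B2–B3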